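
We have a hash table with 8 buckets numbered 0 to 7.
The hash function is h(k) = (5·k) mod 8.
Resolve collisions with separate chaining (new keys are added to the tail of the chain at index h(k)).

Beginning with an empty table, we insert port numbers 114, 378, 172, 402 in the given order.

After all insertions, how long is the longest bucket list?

Insert 114: h=2, bucket 2 empty -> new chain.
Insert 378: h=2, bucket 2 nonempty -> append to chain.
Insert 172: h=4, bucket 4 empty -> new chain.
Insert 402: h=2, bucket 2 nonempty -> append to chain.
Final buckets:
0: _
1: _
2: 114 -> 378 -> 402
3: _
4: 172
5: _
6: _
7: _

3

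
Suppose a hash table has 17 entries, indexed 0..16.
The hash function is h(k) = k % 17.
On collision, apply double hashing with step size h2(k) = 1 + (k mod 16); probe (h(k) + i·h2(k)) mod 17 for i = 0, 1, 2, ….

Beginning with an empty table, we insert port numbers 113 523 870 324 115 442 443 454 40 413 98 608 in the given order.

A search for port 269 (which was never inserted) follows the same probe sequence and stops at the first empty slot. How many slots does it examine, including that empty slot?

Insert 113: h=11, slot 11 empty → index 11.
Insert 523: h=13, slot 13 empty → index 13.
Insert 870: h=3, slot 3 empty → index 3.
Insert 324: h=1, slot 1 empty → index 1.
Insert 115: h=13, h2=4, slot 13 occupied → index 0.
Insert 442: h=0, h2=11, slots 0,11 occupied → index 5.
Insert 443: h=1, h2=12, slots 1,13 occupied → index 8.
Insert 454: h=12, slot 12 empty → index 12.
Insert 40: h=6, slot 6 empty → index 6.
Insert 413: h=5, h2=14, slot 5 occupied → index 2.
Insert 98: h=13, h2=3, slot 13 occupied → index 16.
Insert 608: h=13, h2=1, slot 13 occupied → index 14.
Table: [115, 324, 413, 870, -, 442, 40, -, 443, -, -, 113, 454, 523, 608, -, 98]
Lookup 269: h=14, h2=14, probe 14,11,8,5,2,16,13,10 → slot 10 empty, not found.

8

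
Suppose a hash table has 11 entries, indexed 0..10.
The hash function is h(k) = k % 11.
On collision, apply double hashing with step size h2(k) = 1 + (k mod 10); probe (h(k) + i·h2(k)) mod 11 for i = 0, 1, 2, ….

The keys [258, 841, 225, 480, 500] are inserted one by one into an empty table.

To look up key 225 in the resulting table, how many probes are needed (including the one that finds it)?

258: h=5 => slot 5
841: h=5, h2=2, probe 5,7 => slot 7
225: h=5, h2=6, probe 5,0 => slot 0
480: h=7, h2=1, probe 7,8 => slot 8
500: h=5, h2=1, probe 5,6 => slot 6
Table: [225, —, —, —, —, 258, 500, 841, 480, —, —]
Lookup 225: h=5, h2=6, probe 5,0 → found at 0.

2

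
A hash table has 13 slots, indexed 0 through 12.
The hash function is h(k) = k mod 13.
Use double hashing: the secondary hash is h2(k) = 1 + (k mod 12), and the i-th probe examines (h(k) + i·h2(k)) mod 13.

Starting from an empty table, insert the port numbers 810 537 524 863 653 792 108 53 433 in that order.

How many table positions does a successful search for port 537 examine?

2

810 hashes to 4; slot 4 is free => place at 4.
537 hashes to 4, h2=10; 4 taken => place at 1.
524 hashes to 4, h2=9; 4 taken => place at 0.
863 hashes to 5; slot 5 is free => place at 5.
653 hashes to 3; slot 3 is free => place at 3.
792 hashes to 12; slot 12 is free => place at 12.
108 hashes to 4, h2=1; 4,5 taken => place at 6.
53 hashes to 1, h2=6; 1 taken => place at 7.
433 hashes to 4, h2=2; 4,6 taken => place at 8.
Table: [524, 537, -, 653, 810, 863, 108, 53, 433, -, -, -, 792]
Lookup 537: h=4, h2=10, probe 4,1 → found at 1.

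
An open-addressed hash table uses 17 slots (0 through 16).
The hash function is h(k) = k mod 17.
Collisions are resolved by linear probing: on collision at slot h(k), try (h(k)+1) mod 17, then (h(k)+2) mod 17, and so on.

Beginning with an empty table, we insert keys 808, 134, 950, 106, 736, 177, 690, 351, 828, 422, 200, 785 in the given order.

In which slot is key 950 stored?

16

Insert 808: h=9, slot 9 empty -> index 9.
Insert 134: h=15, slot 15 empty -> index 15.
Insert 950: h=15, slot 15 occupied -> index 16.
Insert 106: h=4, slot 4 empty -> index 4.
Insert 736: h=5, slot 5 empty -> index 5.
Insert 177: h=7, slot 7 empty -> index 7.
Insert 690: h=10, slot 10 empty -> index 10.
Insert 351: h=11, slot 11 empty -> index 11.
Insert 828: h=12, slot 12 empty -> index 12.
Insert 422: h=14, slot 14 empty -> index 14.
Insert 200: h=13, slot 13 empty -> index 13.
Insert 785: h=3, slot 3 empty -> index 3.
Table: [∅, ∅, ∅, 785, 106, 736, ∅, 177, ∅, 808, 690, 351, 828, 200, 422, 134, 950]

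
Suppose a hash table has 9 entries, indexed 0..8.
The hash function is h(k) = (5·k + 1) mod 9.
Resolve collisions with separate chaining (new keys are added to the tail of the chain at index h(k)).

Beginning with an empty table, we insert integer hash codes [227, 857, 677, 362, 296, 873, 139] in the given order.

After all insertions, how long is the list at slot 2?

227 -> bucket 2
857 -> bucket 2 (collision)
677 -> bucket 2 (collision)
362 -> bucket 2 (collision)
296 -> bucket 5
873 -> bucket 1
139 -> bucket 3
Final buckets:
0: _
1: 873
2: 227 -> 857 -> 677 -> 362
3: 139
4: _
5: 296
6: _
7: _
8: _

4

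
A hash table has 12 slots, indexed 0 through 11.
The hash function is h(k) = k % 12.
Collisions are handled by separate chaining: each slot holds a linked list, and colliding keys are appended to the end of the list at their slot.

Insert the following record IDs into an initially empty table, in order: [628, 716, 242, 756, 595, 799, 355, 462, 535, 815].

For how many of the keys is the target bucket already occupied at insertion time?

3

Insert 628: h=4, bucket 4 empty -> new chain.
Insert 716: h=8, bucket 8 empty -> new chain.
Insert 242: h=2, bucket 2 empty -> new chain.
Insert 756: h=0, bucket 0 empty -> new chain.
Insert 595: h=7, bucket 7 empty -> new chain.
Insert 799: h=7, bucket 7 nonempty -> append to chain.
Insert 355: h=7, bucket 7 nonempty -> append to chain.
Insert 462: h=6, bucket 6 empty -> new chain.
Insert 535: h=7, bucket 7 nonempty -> append to chain.
Insert 815: h=11, bucket 11 empty -> new chain.
Final buckets:
0: 756
1: —
2: 242
3: —
4: 628
5: —
6: 462
7: 595 -> 799 -> 355 -> 535
8: 716
9: —
10: —
11: 815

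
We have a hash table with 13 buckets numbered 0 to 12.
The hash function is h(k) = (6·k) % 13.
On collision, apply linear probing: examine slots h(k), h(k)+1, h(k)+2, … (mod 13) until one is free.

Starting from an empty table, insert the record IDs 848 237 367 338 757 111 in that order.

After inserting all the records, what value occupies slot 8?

848: h=5 → slot 5
237: h=5, probe 5,6 → slot 6
367: h=5, probe 5,6,7 → slot 7
338: h=0 → slot 0
757: h=5, probe 5,6,7,8 → slot 8
111: h=3 → slot 3
Table: [338, —, —, 111, —, 848, 237, 367, 757, —, —, —, —]

757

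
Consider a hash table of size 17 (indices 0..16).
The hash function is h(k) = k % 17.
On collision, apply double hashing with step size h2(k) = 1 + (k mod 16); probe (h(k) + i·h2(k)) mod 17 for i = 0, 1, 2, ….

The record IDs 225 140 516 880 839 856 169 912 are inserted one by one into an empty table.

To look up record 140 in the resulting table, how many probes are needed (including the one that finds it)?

2

Insert 225: h=4, slot 4 empty → index 4.
Insert 140: h=4, h2=13, slot 4 occupied → index 0.
Insert 516: h=6, slot 6 empty → index 6.
Insert 880: h=13, slot 13 empty → index 13.
Insert 839: h=6, h2=8, slot 6 occupied → index 14.
Insert 856: h=6, h2=9, slot 6 occupied → index 15.
Insert 169: h=16, slot 16 empty → index 16.
Insert 912: h=11, slot 11 empty → index 11.
Table: [140, —, —, —, 225, —, 516, —, —, —, —, 912, —, 880, 839, 856, 169]
Lookup 140: h=4, h2=13, probe 4,0 → found at 0.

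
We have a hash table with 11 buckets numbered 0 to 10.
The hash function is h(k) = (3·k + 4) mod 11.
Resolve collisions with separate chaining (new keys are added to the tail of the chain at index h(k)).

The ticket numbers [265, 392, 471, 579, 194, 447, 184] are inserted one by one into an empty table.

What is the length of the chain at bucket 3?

4

Insert 265: h=7, bucket 7 empty → new chain.
Insert 392: h=3, bucket 3 empty → new chain.
Insert 471: h=9, bucket 9 empty → new chain.
Insert 579: h=3, bucket 3 nonempty → append to chain.
Insert 194: h=3, bucket 3 nonempty → append to chain.
Insert 447: h=3, bucket 3 nonempty → append to chain.
Insert 184: h=6, bucket 6 empty → new chain.
Final buckets:
0: ∅
1: ∅
2: ∅
3: 392 -> 579 -> 194 -> 447
4: ∅
5: ∅
6: 184
7: 265
8: ∅
9: 471
10: ∅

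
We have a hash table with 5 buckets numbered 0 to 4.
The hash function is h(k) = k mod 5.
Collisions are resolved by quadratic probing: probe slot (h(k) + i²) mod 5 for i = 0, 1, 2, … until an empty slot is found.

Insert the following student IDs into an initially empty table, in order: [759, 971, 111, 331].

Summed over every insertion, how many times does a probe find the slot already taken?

759 hashes to 4; slot 4 is free → place at 4.
971 hashes to 1; slot 1 is free → place at 1.
111 hashes to 1; 1 taken → place at 2.
331 hashes to 1; 1,2 taken → place at 0.
Table: [331, 971, 111, -, 759]

3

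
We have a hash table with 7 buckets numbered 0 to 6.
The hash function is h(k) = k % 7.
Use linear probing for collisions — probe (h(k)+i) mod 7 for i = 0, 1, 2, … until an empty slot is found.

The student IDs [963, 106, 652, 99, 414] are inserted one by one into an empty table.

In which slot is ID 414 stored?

5

963: h=4 => slot 4
106: h=1 => slot 1
652: h=1, probe 1,2 => slot 2
99: h=1, probe 1,2,3 => slot 3
414: h=1, probe 1,2,3,4,5 => slot 5
Table: [., 106, 652, 99, 963, 414, .]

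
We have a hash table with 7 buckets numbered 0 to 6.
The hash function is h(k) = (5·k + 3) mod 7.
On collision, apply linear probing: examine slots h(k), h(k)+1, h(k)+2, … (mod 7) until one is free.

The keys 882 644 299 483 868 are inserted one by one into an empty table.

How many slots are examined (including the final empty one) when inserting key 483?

3

Insert 882: h=3, slot 3 empty → index 3.
Insert 644: h=3, slot 3 occupied → index 4.
Insert 299: h=0, slot 0 empty → index 0.
Insert 483: h=3, slots 3,4 occupied → index 5.
Insert 868: h=3, slots 3,4,5 occupied → index 6.
Table: [299, -, -, 882, 644, 483, 868]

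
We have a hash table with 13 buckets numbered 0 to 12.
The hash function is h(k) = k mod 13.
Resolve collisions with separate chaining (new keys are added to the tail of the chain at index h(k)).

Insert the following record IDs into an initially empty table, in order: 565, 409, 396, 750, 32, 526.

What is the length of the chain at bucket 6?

Insert 565: h=6, bucket 6 empty -> new chain.
Insert 409: h=6, bucket 6 nonempty -> append to chain.
Insert 396: h=6, bucket 6 nonempty -> append to chain.
Insert 750: h=9, bucket 9 empty -> new chain.
Insert 32: h=6, bucket 6 nonempty -> append to chain.
Insert 526: h=6, bucket 6 nonempty -> append to chain.
Final buckets:
0: _
1: _
2: _
3: _
4: _
5: _
6: 565 -> 409 -> 396 -> 32 -> 526
7: _
8: _
9: 750
10: _
11: _
12: _

5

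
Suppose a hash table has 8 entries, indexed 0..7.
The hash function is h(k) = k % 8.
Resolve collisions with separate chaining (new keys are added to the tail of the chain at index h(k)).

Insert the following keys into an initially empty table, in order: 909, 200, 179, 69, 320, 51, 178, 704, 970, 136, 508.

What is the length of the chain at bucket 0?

Insert 909: h=5, bucket 5 empty → new chain.
Insert 200: h=0, bucket 0 empty → new chain.
Insert 179: h=3, bucket 3 empty → new chain.
Insert 69: h=5, bucket 5 nonempty → append to chain.
Insert 320: h=0, bucket 0 nonempty → append to chain.
Insert 51: h=3, bucket 3 nonempty → append to chain.
Insert 178: h=2, bucket 2 empty → new chain.
Insert 704: h=0, bucket 0 nonempty → append to chain.
Insert 970: h=2, bucket 2 nonempty → append to chain.
Insert 136: h=0, bucket 0 nonempty → append to chain.
Insert 508: h=4, bucket 4 empty → new chain.
Final buckets:
0: 200 -> 320 -> 704 -> 136
1: —
2: 178 -> 970
3: 179 -> 51
4: 508
5: 909 -> 69
6: —
7: —

4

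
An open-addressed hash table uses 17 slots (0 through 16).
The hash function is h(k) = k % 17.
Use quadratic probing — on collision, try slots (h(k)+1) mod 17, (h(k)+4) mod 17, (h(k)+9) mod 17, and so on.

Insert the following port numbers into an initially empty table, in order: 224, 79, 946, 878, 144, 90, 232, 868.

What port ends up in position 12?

Insert 224: h=3, slot 3 empty → index 3.
Insert 79: h=11, slot 11 empty → index 11.
Insert 946: h=11, slot 11 occupied → index 12.
Insert 878: h=11, slots 11,12 occupied → index 15.
Insert 144: h=8, slot 8 empty → index 8.
Insert 90: h=5, slot 5 empty → index 5.
Insert 232: h=11, slots 11,12,15,3 occupied → index 10.
Insert 868: h=1, slot 1 empty → index 1.
Table: [∅, 868, ∅, 224, ∅, 90, ∅, ∅, 144, ∅, 232, 79, 946, ∅, ∅, 878, ∅]

946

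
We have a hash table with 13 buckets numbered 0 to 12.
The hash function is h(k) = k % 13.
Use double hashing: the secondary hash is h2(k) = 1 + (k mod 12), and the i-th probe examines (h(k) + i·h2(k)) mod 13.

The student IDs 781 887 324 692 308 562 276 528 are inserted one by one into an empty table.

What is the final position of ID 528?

781 hashes to 1; slot 1 is free → place at 1.
887 hashes to 3; slot 3 is free → place at 3.
324 hashes to 12; slot 12 is free → place at 12.
692 hashes to 3, h2=9; 3,12 taken → place at 8.
308 hashes to 9; slot 9 is free → place at 9.
562 hashes to 3, h2=11; 3,1,12 taken → place at 10.
276 hashes to 3, h2=1; 3 taken → place at 4.
528 hashes to 8, h2=1; 8,9,10 taken → place at 11.
Table: [∅, 781, ∅, 887, 276, ∅, ∅, ∅, 692, 308, 562, 528, 324]

11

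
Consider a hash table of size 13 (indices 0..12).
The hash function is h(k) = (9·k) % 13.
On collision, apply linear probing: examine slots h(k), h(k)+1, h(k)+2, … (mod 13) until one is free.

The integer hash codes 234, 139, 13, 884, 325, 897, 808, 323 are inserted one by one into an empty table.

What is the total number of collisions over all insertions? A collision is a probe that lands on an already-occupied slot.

Insert 234: h=0, slot 0 empty → index 0.
Insert 139: h=3, slot 3 empty → index 3.
Insert 13: h=0, slot 0 occupied → index 1.
Insert 884: h=0, slots 0,1 occupied → index 2.
Insert 325: h=0, slots 0,1,2,3 occupied → index 4.
Insert 897: h=0, slots 0,1,2,3,4 occupied → index 5.
Insert 808: h=5, slot 5 occupied → index 6.
Insert 323: h=8, slot 8 empty → index 8.
Table: [234, 13, 884, 139, 325, 897, 808, ., 323, ., ., ., .]

13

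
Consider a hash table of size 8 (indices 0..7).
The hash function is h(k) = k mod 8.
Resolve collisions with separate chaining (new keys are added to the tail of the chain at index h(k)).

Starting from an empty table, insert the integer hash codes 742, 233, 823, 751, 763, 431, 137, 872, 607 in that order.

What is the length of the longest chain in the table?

4

Insert 742: h=6, bucket 6 empty → new chain.
Insert 233: h=1, bucket 1 empty → new chain.
Insert 823: h=7, bucket 7 empty → new chain.
Insert 751: h=7, bucket 7 nonempty → append to chain.
Insert 763: h=3, bucket 3 empty → new chain.
Insert 431: h=7, bucket 7 nonempty → append to chain.
Insert 137: h=1, bucket 1 nonempty → append to chain.
Insert 872: h=0, bucket 0 empty → new chain.
Insert 607: h=7, bucket 7 nonempty → append to chain.
Final buckets:
0: 872
1: 233 -> 137
2: -
3: 763
4: -
5: -
6: 742
7: 823 -> 751 -> 431 -> 607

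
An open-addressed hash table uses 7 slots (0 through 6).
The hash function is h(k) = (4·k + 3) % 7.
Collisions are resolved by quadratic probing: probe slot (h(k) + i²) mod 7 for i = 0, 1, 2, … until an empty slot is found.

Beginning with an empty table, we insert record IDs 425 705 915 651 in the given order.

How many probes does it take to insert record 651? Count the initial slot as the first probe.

2

425 hashes to 2; slot 2 is free => place at 2.
705 hashes to 2; 2 taken => place at 3.
915 hashes to 2; 2,3 taken => place at 6.
651 hashes to 3; 3 taken => place at 4.
Table: [—, —, 425, 705, 651, —, 915]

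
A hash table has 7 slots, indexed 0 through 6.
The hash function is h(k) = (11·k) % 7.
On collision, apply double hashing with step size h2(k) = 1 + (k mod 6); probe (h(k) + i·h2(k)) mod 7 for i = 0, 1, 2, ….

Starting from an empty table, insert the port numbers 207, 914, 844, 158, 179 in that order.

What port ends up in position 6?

207 hashes to 2; slot 2 is free -> place at 2.
914 hashes to 2, h2=3; 2 taken -> place at 5.
844 hashes to 2, h2=5; 2 taken -> place at 0.
158 hashes to 2, h2=3; 2,5 taken -> place at 1.
179 hashes to 2, h2=6; 2,1,0 taken -> place at 6.
Table: [844, 158, 207, _, _, 914, 179]

179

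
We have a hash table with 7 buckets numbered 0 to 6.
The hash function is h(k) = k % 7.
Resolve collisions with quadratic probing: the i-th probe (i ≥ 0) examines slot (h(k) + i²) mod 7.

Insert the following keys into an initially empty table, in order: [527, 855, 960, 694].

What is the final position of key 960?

5

527: h=2 => slot 2
855: h=1 => slot 1
960: h=1, probe 1,2,5 => slot 5
694: h=1, probe 1,2,5,3 => slot 3
Table: [∅, 855, 527, 694, ∅, 960, ∅]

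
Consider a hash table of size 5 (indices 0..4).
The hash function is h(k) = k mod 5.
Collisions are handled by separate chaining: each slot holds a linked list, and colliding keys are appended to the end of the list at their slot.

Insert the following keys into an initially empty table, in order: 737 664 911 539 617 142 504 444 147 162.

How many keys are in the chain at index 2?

737 -> bucket 2
664 -> bucket 4
911 -> bucket 1
539 -> bucket 4 (collision)
617 -> bucket 2 (collision)
142 -> bucket 2 (collision)
504 -> bucket 4 (collision)
444 -> bucket 4 (collision)
147 -> bucket 2 (collision)
162 -> bucket 2 (collision)
Final buckets:
0: ∅
1: 911
2: 737 -> 617 -> 142 -> 147 -> 162
3: ∅
4: 664 -> 539 -> 504 -> 444

5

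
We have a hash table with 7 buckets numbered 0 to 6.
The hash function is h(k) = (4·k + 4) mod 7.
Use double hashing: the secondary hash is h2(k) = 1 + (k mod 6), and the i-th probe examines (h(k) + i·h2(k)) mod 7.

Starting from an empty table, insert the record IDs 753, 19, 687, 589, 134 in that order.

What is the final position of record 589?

753 hashes to 6; slot 6 is free -> place at 6.
19 hashes to 3; slot 3 is free -> place at 3.
687 hashes to 1; slot 1 is free -> place at 1.
589 hashes to 1, h2=2; 1,3 taken -> place at 5.
134 hashes to 1, h2=3; 1 taken -> place at 4.
Table: [—, 687, —, 19, 134, 589, 753]

5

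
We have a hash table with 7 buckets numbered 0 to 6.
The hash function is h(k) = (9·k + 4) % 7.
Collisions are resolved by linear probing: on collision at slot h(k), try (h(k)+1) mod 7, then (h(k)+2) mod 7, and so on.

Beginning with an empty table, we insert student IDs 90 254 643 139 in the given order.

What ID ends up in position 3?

643

90 hashes to 2; slot 2 is free → place at 2.
254 hashes to 1; slot 1 is free → place at 1.
643 hashes to 2; 2 taken → place at 3.
139 hashes to 2; 2,3 taken → place at 4.
Table: [., 254, 90, 643, 139, ., .]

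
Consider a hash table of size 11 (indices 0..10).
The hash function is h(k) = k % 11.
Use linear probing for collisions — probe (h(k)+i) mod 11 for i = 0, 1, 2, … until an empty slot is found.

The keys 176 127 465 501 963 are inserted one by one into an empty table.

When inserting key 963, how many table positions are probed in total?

176: h=0 → slot 0
127: h=6 → slot 6
465: h=3 → slot 3
501: h=6, probe 6,7 → slot 7
963: h=6, probe 6,7,8 → slot 8
Table: [176, -, -, 465, -, -, 127, 501, 963, -, -]

3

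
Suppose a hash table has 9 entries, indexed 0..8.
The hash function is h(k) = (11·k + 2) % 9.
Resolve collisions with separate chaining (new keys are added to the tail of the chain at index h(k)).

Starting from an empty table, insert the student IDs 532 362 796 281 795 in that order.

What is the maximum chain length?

532 → bucket 4
362 → bucket 6
796 → bucket 1
281 → bucket 6 (collision)
795 → bucket 8
Final buckets:
0: ∅
1: 796
2: ∅
3: ∅
4: 532
5: ∅
6: 362 -> 281
7: ∅
8: 795

2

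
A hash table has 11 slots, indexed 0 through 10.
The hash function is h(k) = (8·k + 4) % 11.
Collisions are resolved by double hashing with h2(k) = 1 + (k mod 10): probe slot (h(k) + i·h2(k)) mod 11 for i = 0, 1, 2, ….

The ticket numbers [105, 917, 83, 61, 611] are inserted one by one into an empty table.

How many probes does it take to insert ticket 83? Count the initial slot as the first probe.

2

105 hashes to 8; slot 8 is free -> place at 8.
917 hashes to 3; slot 3 is free -> place at 3.
83 hashes to 8, h2=4; 8 taken -> place at 1.
61 hashes to 8, h2=2; 8 taken -> place at 10.
611 hashes to 8, h2=2; 8,10,1,3 taken -> place at 5.
Table: [—, 83, —, 917, —, 611, —, —, 105, —, 61]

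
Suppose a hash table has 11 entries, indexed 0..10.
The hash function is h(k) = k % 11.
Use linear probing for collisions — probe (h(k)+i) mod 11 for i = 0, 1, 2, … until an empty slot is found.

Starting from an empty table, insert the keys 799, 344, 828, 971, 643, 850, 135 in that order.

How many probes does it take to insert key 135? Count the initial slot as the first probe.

7

799: h=7 → slot 7
344: h=3 → slot 3
828: h=3, probe 3,4 → slot 4
971: h=3, probe 3,4,5 → slot 5
643: h=5, probe 5,6 → slot 6
850: h=3, probe 3,4,5,6,7,8 → slot 8
135: h=3, probe 3,4,5,6,7,8,9 → slot 9
Table: [—, —, —, 344, 828, 971, 643, 799, 850, 135, —]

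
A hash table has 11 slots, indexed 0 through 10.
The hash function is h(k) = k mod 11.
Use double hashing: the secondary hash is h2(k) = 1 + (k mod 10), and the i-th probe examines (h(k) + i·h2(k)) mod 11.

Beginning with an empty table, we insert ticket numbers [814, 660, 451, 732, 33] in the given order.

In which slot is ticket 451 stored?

2

Insert 814: h=0, slot 0 empty => index 0.
Insert 660: h=0, h2=1, slot 0 occupied => index 1.
Insert 451: h=0, h2=2, slot 0 occupied => index 2.
Insert 732: h=6, slot 6 empty => index 6.
Insert 33: h=0, h2=4, slot 0 occupied => index 4.
Table: [814, 660, 451, ., 33, ., 732, ., ., ., .]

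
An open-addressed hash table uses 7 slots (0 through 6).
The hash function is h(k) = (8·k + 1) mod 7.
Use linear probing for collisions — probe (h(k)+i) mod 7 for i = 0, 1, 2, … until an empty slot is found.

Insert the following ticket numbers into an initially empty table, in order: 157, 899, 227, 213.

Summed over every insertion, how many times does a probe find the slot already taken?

157 hashes to 4; slot 4 is free => place at 4.
899 hashes to 4; 4 taken => place at 5.
227 hashes to 4; 4,5 taken => place at 6.
213 hashes to 4; 4,5,6 taken => place at 0.
Table: [213, —, —, —, 157, 899, 227]

6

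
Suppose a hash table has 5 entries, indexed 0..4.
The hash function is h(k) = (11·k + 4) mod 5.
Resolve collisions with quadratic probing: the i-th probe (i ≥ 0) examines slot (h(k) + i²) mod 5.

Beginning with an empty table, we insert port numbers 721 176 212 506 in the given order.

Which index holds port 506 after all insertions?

721 hashes to 0; slot 0 is free => place at 0.
176 hashes to 0; 0 taken => place at 1.
212 hashes to 1; 1 taken => place at 2.
506 hashes to 0; 0,1 taken => place at 4.
Table: [721, 176, 212, ., 506]

4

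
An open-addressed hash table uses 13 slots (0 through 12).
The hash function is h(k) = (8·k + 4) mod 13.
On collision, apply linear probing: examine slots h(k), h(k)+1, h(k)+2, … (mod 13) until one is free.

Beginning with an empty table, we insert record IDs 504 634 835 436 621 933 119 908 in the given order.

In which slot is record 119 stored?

504 hashes to 6; slot 6 is free → place at 6.
634 hashes to 6; 6 taken → place at 7.
835 hashes to 2; slot 2 is free → place at 2.
436 hashes to 8; slot 8 is free → place at 8.
621 hashes to 6; 6,7,8 taken → place at 9.
933 hashes to 6; 6,7,8,9 taken → place at 10.
119 hashes to 7; 7,8,9,10 taken → place at 11.
908 hashes to 1; slot 1 is free → place at 1.
Table: [—, 908, 835, —, —, —, 504, 634, 436, 621, 933, 119, —]

11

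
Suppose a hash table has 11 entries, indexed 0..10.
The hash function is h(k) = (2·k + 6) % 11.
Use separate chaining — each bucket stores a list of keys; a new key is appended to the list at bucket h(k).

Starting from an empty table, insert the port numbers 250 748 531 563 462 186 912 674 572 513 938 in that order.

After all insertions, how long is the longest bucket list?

250 → bucket 0
748 → bucket 6
531 → bucket 1
563 → bucket 10
462 → bucket 6 (collision)
186 → bucket 4
912 → bucket 4 (collision)
674 → bucket 1 (collision)
572 → bucket 6 (collision)
513 → bucket 9
938 → bucket 1 (collision)
Final buckets:
0: 250
1: 531 -> 674 -> 938
2: ∅
3: ∅
4: 186 -> 912
5: ∅
6: 748 -> 462 -> 572
7: ∅
8: ∅
9: 513
10: 563

3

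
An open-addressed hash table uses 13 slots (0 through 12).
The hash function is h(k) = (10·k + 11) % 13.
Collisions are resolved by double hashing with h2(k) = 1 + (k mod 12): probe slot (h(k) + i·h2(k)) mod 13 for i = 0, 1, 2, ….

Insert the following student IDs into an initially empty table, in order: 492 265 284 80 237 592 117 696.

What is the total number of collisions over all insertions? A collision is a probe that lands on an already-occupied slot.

492 hashes to 4; slot 4 is free → place at 4.
265 hashes to 9; slot 9 is free → place at 9.
284 hashes to 4, h2=9; 4 taken → place at 0.
80 hashes to 5; slot 5 is free → place at 5.
237 hashes to 2; slot 2 is free → place at 2.
592 hashes to 3; slot 3 is free → place at 3.
117 hashes to 11; slot 11 is free → place at 11.
696 hashes to 3, h2=1; 3,4,5 taken → place at 6.
Table: [284, —, 237, 592, 492, 80, 696, —, —, 265, —, 117, —]

4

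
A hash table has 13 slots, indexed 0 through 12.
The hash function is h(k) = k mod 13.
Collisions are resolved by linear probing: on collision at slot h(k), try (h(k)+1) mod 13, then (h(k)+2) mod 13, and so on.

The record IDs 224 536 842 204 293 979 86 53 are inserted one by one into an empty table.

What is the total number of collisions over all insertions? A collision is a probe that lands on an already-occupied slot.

2

224 hashes to 3; slot 3 is free -> place at 3.
536 hashes to 3; 3 taken -> place at 4.
842 hashes to 10; slot 10 is free -> place at 10.
204 hashes to 9; slot 9 is free -> place at 9.
293 hashes to 7; slot 7 is free -> place at 7.
979 hashes to 4; 4 taken -> place at 5.
86 hashes to 8; slot 8 is free -> place at 8.
53 hashes to 1; slot 1 is free -> place at 1.
Table: [—, 53, —, 224, 536, 979, —, 293, 86, 204, 842, —, —]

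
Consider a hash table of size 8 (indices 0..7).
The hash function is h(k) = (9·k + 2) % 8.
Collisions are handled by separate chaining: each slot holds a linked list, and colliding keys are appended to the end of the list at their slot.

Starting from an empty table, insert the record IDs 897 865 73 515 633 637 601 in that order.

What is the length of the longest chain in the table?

897 → bucket 3
865 → bucket 3 (collision)
73 → bucket 3 (collision)
515 → bucket 5
633 → bucket 3 (collision)
637 → bucket 7
601 → bucket 3 (collision)
Final buckets:
0: —
1: —
2: —
3: 897 -> 865 -> 73 -> 633 -> 601
4: —
5: 515
6: —
7: 637

5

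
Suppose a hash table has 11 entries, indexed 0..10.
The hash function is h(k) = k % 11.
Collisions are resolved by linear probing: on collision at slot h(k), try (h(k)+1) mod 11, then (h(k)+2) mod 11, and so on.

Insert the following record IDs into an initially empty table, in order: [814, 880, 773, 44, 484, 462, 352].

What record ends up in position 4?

814 hashes to 0; slot 0 is free => place at 0.
880 hashes to 0; 0 taken => place at 1.
773 hashes to 3; slot 3 is free => place at 3.
44 hashes to 0; 0,1 taken => place at 2.
484 hashes to 0; 0,1,2,3 taken => place at 4.
462 hashes to 0; 0,1,2,3,4 taken => place at 5.
352 hashes to 0; 0,1,2,3,4,5 taken => place at 6.
Table: [814, 880, 44, 773, 484, 462, 352, -, -, -, -]

484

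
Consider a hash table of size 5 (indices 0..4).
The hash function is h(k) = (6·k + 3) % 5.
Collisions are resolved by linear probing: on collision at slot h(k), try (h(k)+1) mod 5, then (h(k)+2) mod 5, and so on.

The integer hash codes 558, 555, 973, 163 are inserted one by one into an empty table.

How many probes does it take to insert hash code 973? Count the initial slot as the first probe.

2

558: h=1 => slot 1
555: h=3 => slot 3
973: h=1, probe 1,2 => slot 2
163: h=1, probe 1,2,3,4 => slot 4
Table: [—, 558, 973, 555, 163]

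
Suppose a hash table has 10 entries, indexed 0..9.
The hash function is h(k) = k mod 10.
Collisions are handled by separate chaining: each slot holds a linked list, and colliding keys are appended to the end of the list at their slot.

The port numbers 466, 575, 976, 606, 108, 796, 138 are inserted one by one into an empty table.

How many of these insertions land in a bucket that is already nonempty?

4

466 → bucket 6
575 → bucket 5
976 → bucket 6 (collision)
606 → bucket 6 (collision)
108 → bucket 8
796 → bucket 6 (collision)
138 → bucket 8 (collision)
Final buckets:
0: .
1: .
2: .
3: .
4: .
5: 575
6: 466 -> 976 -> 606 -> 796
7: .
8: 108 -> 138
9: .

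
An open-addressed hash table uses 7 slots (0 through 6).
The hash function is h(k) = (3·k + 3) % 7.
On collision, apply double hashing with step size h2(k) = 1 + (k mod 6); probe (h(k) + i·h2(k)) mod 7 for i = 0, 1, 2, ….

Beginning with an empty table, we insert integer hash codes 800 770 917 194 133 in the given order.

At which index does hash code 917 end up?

800: h=2 -> slot 2
770: h=3 -> slot 3
917: h=3, h2=6, probe 3,2,1 -> slot 1
194: h=4 -> slot 4
133: h=3, h2=2, probe 3,5 -> slot 5
Table: [_, 917, 800, 770, 194, 133, _]

1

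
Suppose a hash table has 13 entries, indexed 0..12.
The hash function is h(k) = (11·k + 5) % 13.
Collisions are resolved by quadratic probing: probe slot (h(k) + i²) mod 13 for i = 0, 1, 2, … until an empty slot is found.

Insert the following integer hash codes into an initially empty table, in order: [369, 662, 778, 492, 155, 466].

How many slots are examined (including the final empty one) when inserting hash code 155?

369 hashes to 8; slot 8 is free => place at 8.
662 hashes to 7; slot 7 is free => place at 7.
778 hashes to 9; slot 9 is free => place at 9.
492 hashes to 9; 9 taken => place at 10.
155 hashes to 7; 7,8 taken => place at 11.
466 hashes to 9; 9,10 taken => place at 0.
Table: [466, -, -, -, -, -, -, 662, 369, 778, 492, 155, -]

3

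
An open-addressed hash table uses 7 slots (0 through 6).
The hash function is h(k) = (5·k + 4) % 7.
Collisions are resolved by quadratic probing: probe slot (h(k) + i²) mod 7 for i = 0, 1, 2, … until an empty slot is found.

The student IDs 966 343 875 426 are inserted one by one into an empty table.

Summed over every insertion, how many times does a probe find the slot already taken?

3

Insert 966: h=4, slot 4 empty -> index 4.
Insert 343: h=4, slot 4 occupied -> index 5.
Insert 875: h=4, slots 4,5 occupied -> index 1.
Insert 426: h=6, slot 6 empty -> index 6.
Table: [., 875, ., ., 966, 343, 426]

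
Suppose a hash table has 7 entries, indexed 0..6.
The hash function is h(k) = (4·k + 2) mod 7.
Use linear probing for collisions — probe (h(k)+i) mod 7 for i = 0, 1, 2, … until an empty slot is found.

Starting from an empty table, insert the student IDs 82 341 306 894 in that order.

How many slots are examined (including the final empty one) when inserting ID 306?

3

82: h=1 => slot 1
341: h=1, probe 1,2 => slot 2
306: h=1, probe 1,2,3 => slot 3
894: h=1, probe 1,2,3,4 => slot 4
Table: [∅, 82, 341, 306, 894, ∅, ∅]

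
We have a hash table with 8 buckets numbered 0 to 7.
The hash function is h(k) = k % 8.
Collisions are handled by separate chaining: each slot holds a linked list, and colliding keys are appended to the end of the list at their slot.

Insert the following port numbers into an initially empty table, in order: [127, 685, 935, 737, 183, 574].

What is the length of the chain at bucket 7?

3

Insert 127: h=7, bucket 7 empty → new chain.
Insert 685: h=5, bucket 5 empty → new chain.
Insert 935: h=7, bucket 7 nonempty → append to chain.
Insert 737: h=1, bucket 1 empty → new chain.
Insert 183: h=7, bucket 7 nonempty → append to chain.
Insert 574: h=6, bucket 6 empty → new chain.
Final buckets:
0: ∅
1: 737
2: ∅
3: ∅
4: ∅
5: 685
6: 574
7: 127 -> 935 -> 183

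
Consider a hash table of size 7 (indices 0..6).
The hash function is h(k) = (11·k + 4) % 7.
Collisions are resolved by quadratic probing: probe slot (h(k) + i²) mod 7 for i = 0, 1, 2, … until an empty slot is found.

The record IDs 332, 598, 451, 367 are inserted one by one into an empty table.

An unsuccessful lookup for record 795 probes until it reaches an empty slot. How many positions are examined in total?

332 hashes to 2; slot 2 is free => place at 2.
598 hashes to 2; 2 taken => place at 3.
451 hashes to 2; 2,3 taken => place at 6.
367 hashes to 2; 2,3,6 taken => place at 4.
Table: [—, —, 332, 598, 367, —, 451]
Lookup 795: h=6, probe 6,0 → slot 0 empty, not found.

2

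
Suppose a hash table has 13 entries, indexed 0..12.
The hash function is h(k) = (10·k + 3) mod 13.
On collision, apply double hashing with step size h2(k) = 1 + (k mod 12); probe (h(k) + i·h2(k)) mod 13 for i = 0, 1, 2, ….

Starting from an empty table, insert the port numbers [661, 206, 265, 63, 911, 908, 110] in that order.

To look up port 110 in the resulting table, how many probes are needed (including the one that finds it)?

Insert 661: h=9, slot 9 empty -> index 9.
Insert 206: h=9, h2=3, slot 9 occupied -> index 12.
Insert 265: h=1, slot 1 empty -> index 1.
Insert 63: h=9, h2=4, slot 9 occupied -> index 0.
Insert 911: h=0, h2=12, slots 0,12 occupied -> index 11.
Insert 908: h=9, h2=9, slot 9 occupied -> index 5.
Insert 110: h=11, h2=3, slots 11,1 occupied -> index 4.
Table: [63, 265, _, _, 110, 908, _, _, _, 661, _, 911, 206]
Lookup 110: h=11, h2=3, probe 11,1,4 → found at 4.

3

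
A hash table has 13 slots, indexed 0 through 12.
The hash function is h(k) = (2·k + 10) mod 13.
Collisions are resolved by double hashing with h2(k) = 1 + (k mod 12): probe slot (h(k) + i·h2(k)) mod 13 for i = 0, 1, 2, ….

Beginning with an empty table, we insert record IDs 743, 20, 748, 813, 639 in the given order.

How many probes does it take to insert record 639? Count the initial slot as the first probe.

743: h=1 -> slot 1
20: h=11 -> slot 11
748: h=11, h2=5, probe 11,3 -> slot 3
813: h=11, h2=10, probe 11,8 -> slot 8
639: h=1, h2=4, probe 1,5 -> slot 5
Table: [., 743, ., 748, ., 639, ., ., 813, ., ., 20, .]

2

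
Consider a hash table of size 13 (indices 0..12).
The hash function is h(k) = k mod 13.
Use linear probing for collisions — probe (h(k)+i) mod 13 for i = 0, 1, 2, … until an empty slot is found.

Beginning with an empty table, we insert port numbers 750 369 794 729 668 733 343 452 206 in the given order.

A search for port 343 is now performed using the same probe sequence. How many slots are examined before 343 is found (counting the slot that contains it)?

4

750: h=9 -> slot 9
369: h=5 -> slot 5
794: h=1 -> slot 1
729: h=1, probe 1,2 -> slot 2
668: h=5, probe 5,6 -> slot 6
733: h=5, probe 5,6,7 -> slot 7
343: h=5, probe 5,6,7,8 -> slot 8
452: h=10 -> slot 10
206: h=11 -> slot 11
Table: [∅, 794, 729, ∅, ∅, 369, 668, 733, 343, 750, 452, 206, ∅]
Lookup 343: h=5, probe 5,6,7,8 → found at 8.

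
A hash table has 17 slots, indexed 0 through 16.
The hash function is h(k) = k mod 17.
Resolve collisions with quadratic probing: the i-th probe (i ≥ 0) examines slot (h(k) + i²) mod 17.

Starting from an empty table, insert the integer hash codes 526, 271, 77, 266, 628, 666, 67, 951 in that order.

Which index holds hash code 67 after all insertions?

Insert 526: h=16, slot 16 empty → index 16.
Insert 271: h=16, slot 16 occupied → index 0.
Insert 77: h=9, slot 9 empty → index 9.
Insert 266: h=11, slot 11 empty → index 11.
Insert 628: h=16, slots 16,0 occupied → index 3.
Insert 666: h=3, slot 3 occupied → index 4.
Insert 67: h=16, slots 16,0,3 occupied → index 8.
Insert 951: h=16, slots 16,0,3,8 occupied → index 15.
Table: [271, ∅, ∅, 628, 666, ∅, ∅, ∅, 67, 77, ∅, 266, ∅, ∅, ∅, 951, 526]

8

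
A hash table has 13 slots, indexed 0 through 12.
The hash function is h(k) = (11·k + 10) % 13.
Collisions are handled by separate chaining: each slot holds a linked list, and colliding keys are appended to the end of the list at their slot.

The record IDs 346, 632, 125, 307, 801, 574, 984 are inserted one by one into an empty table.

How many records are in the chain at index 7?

346 → bucket 7
632 → bucket 7 (collision)
125 → bucket 7 (collision)
307 → bucket 7 (collision)
801 → bucket 7 (collision)
574 → bucket 6
984 → bucket 5
Final buckets:
0: -
1: -
2: -
3: -
4: -
5: 984
6: 574
7: 346 -> 632 -> 125 -> 307 -> 801
8: -
9: -
10: -
11: -
12: -

5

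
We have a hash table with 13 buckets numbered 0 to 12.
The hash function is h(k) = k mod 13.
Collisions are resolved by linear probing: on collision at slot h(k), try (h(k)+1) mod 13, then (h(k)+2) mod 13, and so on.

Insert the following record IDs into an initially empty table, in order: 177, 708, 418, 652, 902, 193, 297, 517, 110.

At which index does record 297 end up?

177: h=8 → slot 8
708: h=6 → slot 6
418: h=2 → slot 2
652: h=2, probe 2,3 → slot 3
902: h=5 → slot 5
193: h=11 → slot 11
297: h=11, probe 11,12 → slot 12
517: h=10 → slot 10
110: h=6, probe 6,7 → slot 7
Table: [_, _, 418, 652, _, 902, 708, 110, 177, _, 517, 193, 297]

12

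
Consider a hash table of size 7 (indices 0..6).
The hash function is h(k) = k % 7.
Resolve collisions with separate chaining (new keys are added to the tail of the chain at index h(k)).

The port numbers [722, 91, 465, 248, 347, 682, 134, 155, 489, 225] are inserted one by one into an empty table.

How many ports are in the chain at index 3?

3

Insert 722: h=1, bucket 1 empty -> new chain.
Insert 91: h=0, bucket 0 empty -> new chain.
Insert 465: h=3, bucket 3 empty -> new chain.
Insert 248: h=3, bucket 3 nonempty -> append to chain.
Insert 347: h=4, bucket 4 empty -> new chain.
Insert 682: h=3, bucket 3 nonempty -> append to chain.
Insert 134: h=1, bucket 1 nonempty -> append to chain.
Insert 155: h=1, bucket 1 nonempty -> append to chain.
Insert 489: h=6, bucket 6 empty -> new chain.
Insert 225: h=1, bucket 1 nonempty -> append to chain.
Final buckets:
0: 91
1: 722 -> 134 -> 155 -> 225
2: —
3: 465 -> 248 -> 682
4: 347
5: —
6: 489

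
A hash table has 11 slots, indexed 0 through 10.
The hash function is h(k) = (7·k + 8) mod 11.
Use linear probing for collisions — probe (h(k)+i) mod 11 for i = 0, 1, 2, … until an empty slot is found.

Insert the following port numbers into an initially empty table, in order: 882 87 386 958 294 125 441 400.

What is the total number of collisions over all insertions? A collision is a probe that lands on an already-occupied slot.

7

882: h=0 -> slot 0
87: h=1 -> slot 1
386: h=4 -> slot 4
958: h=4, probe 4,5 -> slot 5
294: h=9 -> slot 9
125: h=3 -> slot 3
441: h=4, probe 4,5,6 -> slot 6
400: h=3, probe 3,4,5,6,7 -> slot 7
Table: [882, 87, —, 125, 386, 958, 441, 400, —, 294, —]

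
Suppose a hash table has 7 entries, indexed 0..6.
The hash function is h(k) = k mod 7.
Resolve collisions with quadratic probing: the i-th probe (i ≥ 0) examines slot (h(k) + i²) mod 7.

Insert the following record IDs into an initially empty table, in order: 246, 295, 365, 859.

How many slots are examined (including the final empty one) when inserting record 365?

Insert 246: h=1, slot 1 empty => index 1.
Insert 295: h=1, slot 1 occupied => index 2.
Insert 365: h=1, slots 1,2 occupied => index 5.
Insert 859: h=5, slot 5 occupied => index 6.
Table: [—, 246, 295, —, —, 365, 859]

3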